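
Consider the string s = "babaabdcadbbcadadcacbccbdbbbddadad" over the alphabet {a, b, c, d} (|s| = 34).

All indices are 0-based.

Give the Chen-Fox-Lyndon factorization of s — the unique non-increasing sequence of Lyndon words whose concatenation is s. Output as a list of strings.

["b", "ab", "aabdcadbbcadadcacbccbdbbbddadad"]

emit factor 1: 'b' (i=0, period=1)
emit factor 2: 'ab' (i=1, period=2)
emit factor 3: 'aabdcadbbcadadcacbccbdbbbddadad' (i=3, period=31)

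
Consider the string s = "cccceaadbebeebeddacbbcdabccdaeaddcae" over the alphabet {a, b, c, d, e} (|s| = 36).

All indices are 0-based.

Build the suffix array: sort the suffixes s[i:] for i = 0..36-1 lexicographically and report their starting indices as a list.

rank | idx | suffix
   0 |   5 | aadbebeebeddacbbcdabccdaeaddcae
   1 |  23 | abccdaeaddcae
   2 |  17 | acbbcdabccdaeaddcae
   3 |   6 | adbebeebeddacbbcdabccdaeaddcae
   4 |  30 | addcae
   5 |  34 | ae
   6 |  28 | aeaddcae
   7 |  19 | bbcdabccdaeaddcae
   8 |  24 | bccdaeaddcae
   9 |  20 | bcdabccdaeaddcae
  10 |   8 | bebeebeddacbbcdabccdaeaddcae
  11 |  13 | beddacbbcdabccdaeaddcae
  12 |  10 | beebeddacbbcdabccdaeaddcae
  13 |  33 | cae
  14 |  18 | cbbcdabccdaeaddcae
  15 |   0 | cccceaadbebeebeddacbbcdabccdaeaddcae
  16 |   1 | ccceaadbebeebeddacbbcdabccdaeaddcae
  17 |  25 | ccdaeaddcae
  18 |   2 | cceaadbebeebeddacbbcdabccdaeaddcae
  19 |  21 | cdabccdaeaddcae
  20 |  26 | cdaeaddcae
  21 |   3 | ceaadbebeebeddacbbcdabccdaeaddcae
  22 |  22 | dabccdaeaddcae
  23 |  16 | dacbbcdabccdaeaddcae
  24 |  27 | daeaddcae
  25 |   7 | dbebeebeddacbbcdabccdaeaddcae
  26 |  32 | dcae
  27 |  15 | ddacbbcdabccdaeaddcae
  28 |  31 | ddcae
  29 |  35 | e
  30 |   4 | eaadbebeebeddacbbcdabccdaeaddcae
  31 |  29 | eaddcae
  32 |  12 | ebeddacbbcdabccdaeaddcae
  33 |   9 | ebeebeddacbbcdabccdaeaddcae
  34 |  14 | eddacbbcdabccdaeaddcae
  35 |  11 | eebeddacbbcdabccdaeaddcae

[5, 23, 17, 6, 30, 34, 28, 19, 24, 20, 8, 13, 10, 33, 18, 0, 1, 25, 2, 21, 26, 3, 22, 16, 27, 7, 32, 15, 31, 35, 4, 29, 12, 9, 14, 11]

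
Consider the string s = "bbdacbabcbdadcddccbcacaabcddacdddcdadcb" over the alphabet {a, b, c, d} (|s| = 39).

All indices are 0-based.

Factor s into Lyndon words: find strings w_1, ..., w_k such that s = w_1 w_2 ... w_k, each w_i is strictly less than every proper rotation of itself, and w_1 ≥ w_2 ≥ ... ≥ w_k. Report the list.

emit factor 1: 'bbd' (i=0, period=3)
emit factor 2: 'acb' (i=3, period=3)
emit factor 3: 'abcbdadcddccbcac' (i=6, period=16)
emit factor 4: 'aabcddacdddcdadcb' (i=22, period=17)

["bbd", "acb", "abcbdadcddccbcac", "aabcddacdddcdadcb"]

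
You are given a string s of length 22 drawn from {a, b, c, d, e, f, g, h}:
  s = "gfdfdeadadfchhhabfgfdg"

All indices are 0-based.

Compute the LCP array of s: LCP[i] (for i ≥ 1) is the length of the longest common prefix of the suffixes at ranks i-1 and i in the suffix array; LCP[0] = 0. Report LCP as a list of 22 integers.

[0, 1, 2, 0, 0, 0, 1, 1, 2, 1, 0, 0, 1, 2, 2, 1, 0, 1, 3, 0, 1, 2]

rank→(start, suffix):
  0 → (15, 'abfgfdg')
  1 → (6, 'adadfchhhabfgfdg')
  2 → (8, 'adfchhhabfgfdg')
  3 → (16, 'bfgfdg')
  4 → (11, 'chhhabfgfdg')
  5 → (7, 'dadfchhhabfgfdg')
  6 → (4, 'deadadfchhhabfgfdg')
  7 → (9, 'dfchhhabfgfdg')
  8 → (2, 'dfdeadadfchhhabfgfdg')
  9 → (20, 'dg')
  10 → (5, 'eadadfchhhabfgfdg')
  11 → (10, 'fchhhabfgfdg')
  12 → (3, 'fdeadadfchhhabfgfdg')
  13 → (1, 'fdfdeadadfchhhabfgfdg')
  14 → (19, 'fdg')
  15 → (17, 'fgfdg')
  16 → (21, 'g')
  17 → (0, 'gfdfdeadadfchhhabfgfdg')
  18 → (18, 'gfdg')
  19 → (14, 'habfgfdg')
  20 → (13, 'hhabfgfdg')
  21 → (12, 'hhhabfgfdg')

SA = [15, 6, 8, 16, 11, 7, 4, 9, 2, 20, 5, 10, 3, 1, 19, 17, 21, 0, 18, 14, 13, 12]
[i] adj suffixes → lcp
  [1] 15/6 → 1 ('a')
  [2] 6/8 → 2 ('ad')
  [3] 8/16 → 0 ('')
  [4] 16/11 → 0 ('')
  [5] 11/7 → 0 ('')
  [6] 7/4 → 1 ('d')
  [7] 4/9 → 1 ('d')
  [8] 9/2 → 2 ('df')
  [9] 2/20 → 1 ('d')
  [10] 20/5 → 0 ('')
  [11] 5/10 → 0 ('')
  [12] 10/3 → 1 ('f')
  [13] 3/1 → 2 ('fd')
  [14] 1/19 → 2 ('fd')
  [15] 19/17 → 1 ('f')
  [16] 17/21 → 0 ('')
  [17] 21/0 → 1 ('g')
  [18] 0/18 → 3 ('gfd')
  [19] 18/14 → 0 ('')
  [20] 14/13 → 1 ('h')
  [21] 13/12 → 2 ('hh')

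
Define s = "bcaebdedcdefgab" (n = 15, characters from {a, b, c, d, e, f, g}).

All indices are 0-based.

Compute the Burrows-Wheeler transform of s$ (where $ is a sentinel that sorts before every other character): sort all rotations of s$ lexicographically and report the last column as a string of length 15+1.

bgca$ebdebcaddef

rank  rotation          last
    0  $bcaebdedcdefgab  b
    1  ab$bcaebdedcdefg  g
    2  aebdedcdefgab$bc  c
    3  b$bcaebdedcdefga  a
    4  bcaebdedcdefgab$  $
    5  bdedcdefgab$bcae  e
    6  caebdedcdefgab$b  b
    7  cdefgab$bcaebded  d
    8  dcdefgab$bcaebde  e
    9  dedcdefgab$bcaeb  b
   10  defgab$bcaebdedc  c
   11  ebdedcdefgab$bca  a
   12  edcdefgab$bcaebd  d
   13  efgab$bcaebdedcd  d
   14  fgab$bcaebdedcde  e
   15  gab$bcaebdedcdef  f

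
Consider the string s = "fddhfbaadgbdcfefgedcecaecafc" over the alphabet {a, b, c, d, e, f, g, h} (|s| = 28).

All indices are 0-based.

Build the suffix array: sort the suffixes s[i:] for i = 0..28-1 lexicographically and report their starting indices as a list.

[6, 7, 22, 25, 5, 10, 27, 21, 24, 19, 12, 18, 11, 1, 8, 2, 20, 23, 17, 14, 4, 26, 0, 13, 15, 9, 16, 3]

rank | idx | suffix
   0 |   6 | aadgbdcfefgedcecaecafc
   1 |   7 | adgbdcfefgedcecaecafc
   2 |  22 | aecafc
   3 |  25 | afc
   4 |   5 | baadgbdcfefgedcecaecafc
   5 |  10 | bdcfefgedcecaecafc
   6 |  27 | c
   7 |  21 | caecafc
   8 |  24 | cafc
   9 |  19 | cecaecafc
  10 |  12 | cfefgedcecaecafc
  11 |  18 | dcecaecafc
  12 |  11 | dcfefgedcecaecafc
  13 |   1 | ddhfbaadgbdcfefgedcecaecafc
  14 |   8 | dgbdcfefgedcecaecafc
  15 |   2 | dhfbaadgbdcfefgedcecaecafc
  16 |  20 | ecaecafc
  17 |  23 | ecafc
  18 |  17 | edcecaecafc
  19 |  14 | efgedcecaecafc
  20 |   4 | fbaadgbdcfefgedcecaecafc
  21 |  26 | fc
  22 |   0 | fddhfbaadgbdcfefgedcecaecafc
  23 |  13 | fefgedcecaecafc
  24 |  15 | fgedcecaecafc
  25 |   9 | gbdcfefgedcecaecafc
  26 |  16 | gedcecaecafc
  27 |   3 | hfbaadgbdcfefgedcecaecafc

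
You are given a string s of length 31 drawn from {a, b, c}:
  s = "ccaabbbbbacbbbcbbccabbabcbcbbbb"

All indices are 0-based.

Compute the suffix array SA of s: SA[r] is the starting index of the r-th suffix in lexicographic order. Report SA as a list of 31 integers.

[2, 19, 3, 22, 9, 30, 21, 8, 29, 20, 7, 28, 6, 27, 5, 4, 11, 12, 15, 25, 13, 23, 16, 1, 18, 26, 10, 14, 24, 0, 17]

rank | idx | suffix
   0 |   2 | aabbbbbacbbbcbbccabbabcbcbbbb
   1 |  19 | abbabcbcbbbb
   2 |   3 | abbbbbacbbbcbbccabbabcbcbbbb
   3 |  22 | abcbcbbbb
   4 |   9 | acbbbcbbccabbabcbcbbbb
   5 |  30 | b
   6 |  21 | babcbcbbbb
   7 |   8 | bacbbbcbbccabbabcbcbbbb
   8 |  29 | bb
   9 |  20 | bbabcbcbbbb
  10 |   7 | bbacbbbcbbccabbabcbcbbbb
  11 |  28 | bbb
  12 |   6 | bbbacbbbcbbccabbabcbcbbbb
  13 |  27 | bbbb
  14 |   5 | bbbbacbbbcbbccabbabcbcbbbb
  15 |   4 | bbbbbacbbbcbbccabbabcbcbbbb
  16 |  11 | bbbcbbccabbabcbcbbbb
  17 |  12 | bbcbbccabbabcbcbbbb
  18 |  15 | bbccabbabcbcbbbb
  19 |  25 | bcbbbb
  20 |  13 | bcbbccabbabcbcbbbb
  21 |  23 | bcbcbbbb
  22 |  16 | bccabbabcbcbbbb
  23 |   1 | caabbbbbacbbbcbbccabbabcbcbbbb
  24 |  18 | cabbabcbcbbbb
  25 |  26 | cbbbb
  26 |  10 | cbbbcbbccabbabcbcbbbb
  27 |  14 | cbbccabbabcbcbbbb
  28 |  24 | cbcbbbb
  29 |   0 | ccaabbbbbacbbbcbbccabbabcbcbbbb
  30 |  17 | ccabbabcbcbbbb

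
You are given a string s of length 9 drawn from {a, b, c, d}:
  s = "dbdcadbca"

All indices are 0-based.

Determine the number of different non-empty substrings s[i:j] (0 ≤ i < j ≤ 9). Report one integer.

38

rank→(start, suffix):
  0 → (8, 'a')
  1 → (4, 'adbca')
  2 → (6, 'bca')
  3 → (1, 'bdcadbca')
  4 → (7, 'ca')
  5 → (3, 'cadbca')
  6 → (5, 'dbca')
  7 → (0, 'dbdcadbca')
  8 → (2, 'dcadbca')

SA = [8, 4, 6, 1, 7, 3, 5, 0, 2]
i: (SA[i-1],SA[i]) lcp shared
  1: (8,4) 1 'a'
  2: (4,6) 0 ''
  3: (6,1) 1 'b'
  4: (1,7) 0 ''
  5: (7,3) 2 'ca'
  6: (3,5) 0 ''
  7: (5,0) 2 'db'
  8: (0,2) 1 'd'

n(n+1)/2 = 9·10/2 = 45
Σ LCP = 0 + 1 + 0 + 1 + 0 + 2 + 0 + 2 + 1 = 7
distinct = 45 − 7 = 38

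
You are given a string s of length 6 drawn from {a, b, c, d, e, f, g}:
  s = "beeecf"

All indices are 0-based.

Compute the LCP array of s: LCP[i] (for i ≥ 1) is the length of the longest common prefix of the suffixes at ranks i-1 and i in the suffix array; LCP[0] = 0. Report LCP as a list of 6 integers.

[0, 0, 0, 1, 2, 0]

rank | idx | suffix
   0 |   0 | beeecf
   1 |   4 | cf
   2 |   3 | ecf
   3 |   2 | eecf
   4 |   1 | eeecf
   5 |   5 | f

SA = [0, 4, 3, 2, 1, 5]
rank  pair      lcp
   1  s[0:],s[4:]  0  ''
   2  s[4:],s[3:]  0  ''
   3  s[3:],s[2:]  1  'e'
   4  s[2:],s[1:]  2  'ee'
   5  s[1:],s[5:]  0  ''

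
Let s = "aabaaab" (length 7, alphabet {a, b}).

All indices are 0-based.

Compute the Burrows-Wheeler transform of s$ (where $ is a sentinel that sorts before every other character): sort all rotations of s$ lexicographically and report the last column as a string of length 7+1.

rank  rotation  last
    0  $aabaaab  b
    1  aaab$aab  b
    2  aab$aaba  a
    3  aabaaab$  $
    4  ab$aabaa  a
    5  abaaab$a  a
    6  b$aabaaa  a
    7  baaab$aa  a

bba$aaaa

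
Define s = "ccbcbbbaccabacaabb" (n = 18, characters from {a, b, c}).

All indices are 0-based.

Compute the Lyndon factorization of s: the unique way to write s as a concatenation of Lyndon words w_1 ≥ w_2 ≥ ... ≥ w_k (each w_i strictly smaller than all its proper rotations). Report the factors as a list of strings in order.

["c", "c", "bc", "b", "b", "b", "acc", "abac", "aabb"]

emit factor 1: 'c' (i=0, period=1)
emit factor 2: 'c' (i=1, period=1)
emit factor 3: 'bc' (i=2, period=2)
emit factor 4: 'b' (i=4, period=1)
emit factor 5: 'b' (i=5, period=1)
emit factor 6: 'b' (i=6, period=1)
emit factor 7: 'acc' (i=7, period=3)
emit factor 8: 'abac' (i=10, period=4)
emit factor 9: 'aabb' (i=14, period=4)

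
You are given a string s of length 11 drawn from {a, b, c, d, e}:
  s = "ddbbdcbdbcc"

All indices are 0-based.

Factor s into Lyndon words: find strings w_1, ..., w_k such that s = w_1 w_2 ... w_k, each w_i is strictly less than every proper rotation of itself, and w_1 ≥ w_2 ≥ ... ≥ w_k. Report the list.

emit factor 1: 'd' (i=0, period=1)
emit factor 2: 'd' (i=1, period=1)
emit factor 3: 'bbdcbdbcc' (i=2, period=9)

["d", "d", "bbdcbdbcc"]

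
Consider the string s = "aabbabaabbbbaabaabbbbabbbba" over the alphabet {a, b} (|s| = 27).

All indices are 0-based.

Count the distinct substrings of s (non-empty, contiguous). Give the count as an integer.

283

rank→(start, suffix):
  0 → (26, 'a')
  1 → (12, 'aabaabbbbabbbba')
  2 → (0, 'aabbabaabbbbaabaabbbbabbbba')
  3 → (6, 'aabbbbaabaabbbbabbbba')
  4 → (15, 'aabbbbabbbba')
  5 → (4, 'abaabbbbaabaabbbbabbbba')
  6 → (13, 'abaabbbbabbbba')
  7 → (1, 'abbabaabbbbaabaabbbbabbbba')
  8 → (21, 'abbbba')
  9 → (7, 'abbbbaabaabbbbabbbba')
  10 → (16, 'abbbbabbbba')
  11 → (25, 'ba')
  12 → (11, 'baabaabbbbabbbba')
  13 → (5, 'baabbbbaabaabbbbabbbba')
  14 → (14, 'baabbbbabbbba')
  15 → (3, 'babaabbbbaabaabbbbabbbba')
  16 → (20, 'babbbba')
  17 → (24, 'bba')
  18 → (10, 'bbaabaabbbbabbbba')
  19 → (2, 'bbabaabbbbaabaabbbbabbbba')
  20 → (19, 'bbabbbba')
  21 → (23, 'bbba')
  22 → (9, 'bbbaabaabbbbabbbba')
  23 → (18, 'bbbabbbba')
  24 → (22, 'bbbba')
  25 → (8, 'bbbbaabaabbbbabbbba')
  26 → (17, 'bbbbabbbba')

SA = [26, 12, 0, 6, 15, 4, 13, 1, 21, 7, 16, 25, 11, 5, 14, 3, 20, 24, 10, 2, 19, 23, 9, 18, 22, 8, 17]
[i] adj suffixes → lcp
  [1] 26/12 → 1 ('a')
  [2] 12/0 → 3 ('aab')
  [3] 0/6 → 4 ('aabb')
  [4] 6/15 → 7 ('aabbbba')
  [5] 15/4 → 1 ('a')
  [6] 4/13 → 9 ('abaabbbba')
  [7] 13/1 → 2 ('ab')
  [8] 1/21 → 3 ('abb')
  [9] 21/7 → 6 ('abbbba')
  [10] 7/16 → 6 ('abbbba')
  [11] 16/25 → 0 ('')
  [12] 25/11 → 2 ('ba')
  [13] 11/5 → 4 ('baab')
  [14] 5/14 → 8 ('baabbbba')
  [15] 14/3 → 2 ('ba')
  [16] 3/20 → 3 ('bab')
  [17] 20/24 → 1 ('b')
  [18] 24/10 → 3 ('bba')
  [19] 10/2 → 3 ('bba')
  [20] 2/19 → 4 ('bbab')
  [21] 19/23 → 2 ('bb')
  [22] 23/9 → 4 ('bbba')
  [23] 9/18 → 4 ('bbba')
  [24] 18/22 → 3 ('bbb')
  [25] 22/8 → 5 ('bbbba')
  [26] 8/17 → 5 ('bbbba')

n(n+1)/2 = 27·28/2 = 378
Σ LCP = 0 + 1 + 3 + 4 + 7 + 1 + 9 + 2 + 3 + 6 + 6 + 0 + 2 + 4 + 8 + 2 + 3 + 1 + 3 + 3 + 4 + 2 + 4 + 4 + 3 + 5 + 5 = 95
distinct = 378 − 95 = 283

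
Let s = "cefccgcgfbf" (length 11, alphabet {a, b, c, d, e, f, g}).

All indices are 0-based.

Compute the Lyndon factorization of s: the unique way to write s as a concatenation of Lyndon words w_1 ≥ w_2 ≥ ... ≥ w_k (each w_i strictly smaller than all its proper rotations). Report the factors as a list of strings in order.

["cef", "ccgcgf", "bf"]

emit factor 1: 'cef' (i=0, period=3)
emit factor 2: 'ccgcgf' (i=3, period=6)
emit factor 3: 'bf' (i=9, period=2)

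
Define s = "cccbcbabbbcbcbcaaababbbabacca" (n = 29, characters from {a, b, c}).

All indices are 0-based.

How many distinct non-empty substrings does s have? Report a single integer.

376

rank | idx | suffix
   0 |  28 | a
   1 |  15 | aaababbbabacca
   2 |  16 | aababbbabacca
   3 |  17 | ababbbabacca
   4 |  23 | abacca
   5 |  19 | abbbabacca
   6 |   6 | abbbcbcbcaaababbbabacca
   7 |  25 | acca
   8 |  22 | babacca
   9 |  18 | babbbabacca
  10 |   5 | babbbcbcbcaaababbbabacca
  11 |  24 | bacca
  12 |  21 | bbabacca
  13 |  20 | bbbabacca
  14 |   7 | bbbcbcbcaaababbbabacca
  15 |   8 | bbcbcbcaaababbbabacca
  16 |  13 | bcaaababbbabacca
  17 |   3 | bcbabbbcbcbcaaababbbabacca
  18 |  11 | bcbcaaababbbabacca
  19 |   9 | bcbcbcaaababbbabacca
  20 |  27 | ca
  21 |  14 | caaababbbabacca
  22 |   4 | cbabbbcbcbcaaababbbabacca
  23 |  12 | cbcaaababbbabacca
  24 |   2 | cbcbabbbcbcbcaaababbbabacca
  25 |  10 | cbcbcaaababbbabacca
  26 |  26 | cca
  27 |   1 | ccbcbabbbcbcbcaaababbbabacca
  28 |   0 | cccbcbabbbcbcbcaaababbbabacca

SA = [28, 15, 16, 17, 23, 19, 6, 25, 22, 18, 5, 24, 21, 20, 7, 8, 13, 3, 11, 9, 27, 14, 4, 12, 2, 10, 26, 1, 0]
rank  pair      lcp
   1  s[28:],s[15:]  1  'a'
   2  s[15:],s[16:]  2  'aa'
   3  s[16:],s[17:]  1  'a'
   4  s[17:],s[23:]  3  'aba'
   5  s[23:],s[19:]  2  'ab'
   6  s[19:],s[6:]  4  'abbb'
   7  s[6:],s[25:]  1  'a'
   8  s[25:],s[22:]  0  ''
   9  s[22:],s[18:]  3  'bab'
  10  s[18:],s[5:]  5  'babbb'
  11  s[5:],s[24:]  2  'ba'
  12  s[24:],s[21:]  1  'b'
  13  s[21:],s[20:]  2  'bb'
  14  s[20:],s[7:]  3  'bbb'
  15  s[7:],s[8:]  2  'bb'
  16  s[8:],s[13:]  1  'b'
  17  s[13:],s[3:]  2  'bc'
  18  s[3:],s[11:]  3  'bcb'
  19  s[11:],s[9:]  4  'bcbc'
  20  s[9:],s[27:]  0  ''
  21  s[27:],s[14:]  2  'ca'
  22  s[14:],s[4:]  1  'c'
  23  s[4:],s[12:]  2  'cb'
  24  s[12:],s[2:]  3  'cbc'
  25  s[2:],s[10:]  4  'cbcb'
  26  s[10:],s[26:]  1  'c'
  27  s[26:],s[1:]  2  'cc'
  28  s[1:],s[0:]  2  'cc'

n(n+1)/2 = 29·30/2 = 435
Σ LCP = 0 + 1 + 2 + 1 + 3 + 2 + 4 + 1 + 0 + 3 + 5 + 2 + 1 + 2 + 3 + 2 + 1 + 2 + 3 + 4 + 0 + 2 + 1 + 2 + 3 + 4 + 1 + 2 + 2 = 59
distinct = 435 − 59 = 376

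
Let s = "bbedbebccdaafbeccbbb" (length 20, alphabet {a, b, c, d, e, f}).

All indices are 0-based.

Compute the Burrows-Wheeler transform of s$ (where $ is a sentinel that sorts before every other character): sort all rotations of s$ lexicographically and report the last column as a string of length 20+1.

rank  rotation               last
    0  $bbedbebccdaafbeccbbb  b
    1  aafbeccbbb$bbedbebccd  d
    2  afbeccbbb$bbedbebccda  a
    3  b$bbedbebccdaafbeccbb  b
    4  bb$bbedbebccdaafbeccb  b
    5  bbb$bbedbebccdaafbecc  c
    6  bbedbebccdaafbeccbbb$  $
    7  bccdaafbeccbbb$bbedbe  e
    8  bebccdaafbeccbbb$bbed  d
    9  beccbbb$bbedbebccdaaf  f
   10  bedbebccdaafbeccbbb$b  b
   11  cbbb$bbedbebccdaafbec  c
   12  ccbbb$bbedbebccdaafbe  e
   13  ccdaafbeccbbb$bbedbeb  b
   14  cdaafbeccbbb$bbedbebc  c
   15  daafbeccbbb$bbedbebcc  c
   16  dbebccdaafbeccbbb$bbe  e
   17  ebccdaafbeccbbb$bbedb  b
   18  eccbbb$bbedbebccdaafb  b
   19  edbebccdaafbeccbbb$bb  b
   20  fbeccbbb$bbedbebccdaa  a

bdabbc$edfbcebccebbba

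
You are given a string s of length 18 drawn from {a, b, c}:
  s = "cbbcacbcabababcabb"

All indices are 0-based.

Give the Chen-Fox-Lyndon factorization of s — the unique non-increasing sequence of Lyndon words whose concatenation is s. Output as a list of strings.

["c", "bbc", "acbc", "abababcabb"]

emit factor 1: 'c' (i=0, period=1)
emit factor 2: 'bbc' (i=1, period=3)
emit factor 3: 'acbc' (i=4, period=4)
emit factor 4: 'abababcabb' (i=8, period=10)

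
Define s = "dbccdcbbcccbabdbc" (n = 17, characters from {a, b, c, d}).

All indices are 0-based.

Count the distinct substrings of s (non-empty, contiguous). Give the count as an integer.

rank | idx | suffix
   0 |  12 | abdbc
   1 |  11 | babdbc
   2 |   6 | bbcccbabdbc
   3 |  15 | bc
   4 |   7 | bcccbabdbc
   5 |   1 | bccdcbbcccbabdbc
   6 |  13 | bdbc
   7 |  16 | c
   8 |  10 | cbabdbc
   9 |   5 | cbbcccbabdbc
  10 |   9 | ccbabdbc
  11 |   8 | cccbabdbc
  12 |   2 | ccdcbbcccbabdbc
  13 |   3 | cdcbbcccbabdbc
  14 |  14 | dbc
  15 |   0 | dbccdcbbcccbabdbc
  16 |   4 | dcbbcccbabdbc

SA = [12, 11, 6, 15, 7, 1, 13, 16, 10, 5, 9, 8, 2, 3, 14, 0, 4]
i: (SA[i-1],SA[i]) lcp shared
  1: (12,11) 0 ''
  2: (11,6) 1 'b'
  3: (6,15) 1 'b'
  4: (15,7) 2 'bc'
  5: (7,1) 3 'bcc'
  6: (1,13) 1 'b'
  7: (13,16) 0 ''
  8: (16,10) 1 'c'
  9: (10,5) 2 'cb'
  10: (5,9) 1 'c'
  11: (9,8) 2 'cc'
  12: (8,2) 2 'cc'
  13: (2,3) 1 'c'
  14: (3,14) 0 ''
  15: (14,0) 3 'dbc'
  16: (0,4) 1 'd'

n(n+1)/2 = 17·18/2 = 153
Σ LCP = 0 + 0 + 1 + 1 + 2 + 3 + 1 + 0 + 1 + 2 + 1 + 2 + 2 + 1 + 0 + 3 + 1 = 21
distinct = 153 − 21 = 132

132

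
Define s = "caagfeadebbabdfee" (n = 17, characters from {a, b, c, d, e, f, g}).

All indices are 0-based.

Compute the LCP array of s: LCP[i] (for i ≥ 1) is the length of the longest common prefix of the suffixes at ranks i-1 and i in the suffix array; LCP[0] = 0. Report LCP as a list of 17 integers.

rank | idx | suffix
   0 |   1 | aagfeadebbabdfee
   1 |  11 | abdfee
   2 |   6 | adebbabdfee
   3 |   2 | agfeadebbabdfee
   4 |  10 | babdfee
   5 |   9 | bbabdfee
   6 |  12 | bdfee
   7 |   0 | caagfeadebbabdfee
   8 |   7 | debbabdfee
   9 |  13 | dfee
  10 |  16 | e
  11 |   5 | eadebbabdfee
  12 |   8 | ebbabdfee
  13 |  15 | ee
  14 |   4 | feadebbabdfee
  15 |  14 | fee
  16 |   3 | gfeadebbabdfee

SA = [1, 11, 6, 2, 10, 9, 12, 0, 7, 13, 16, 5, 8, 15, 4, 14, 3]
[i] adj suffixes → lcp
  [1] 1/11 → 1 ('a')
  [2] 11/6 → 1 ('a')
  [3] 6/2 → 1 ('a')
  [4] 2/10 → 0 ('')
  [5] 10/9 → 1 ('b')
  [6] 9/12 → 1 ('b')
  [7] 12/0 → 0 ('')
  [8] 0/7 → 0 ('')
  [9] 7/13 → 1 ('d')
  [10] 13/16 → 0 ('')
  [11] 16/5 → 1 ('e')
  [12] 5/8 → 1 ('e')
  [13] 8/15 → 1 ('e')
  [14] 15/4 → 0 ('')
  [15] 4/14 → 2 ('fe')
  [16] 14/3 → 0 ('')

[0, 1, 1, 1, 0, 1, 1, 0, 0, 1, 0, 1, 1, 1, 0, 2, 0]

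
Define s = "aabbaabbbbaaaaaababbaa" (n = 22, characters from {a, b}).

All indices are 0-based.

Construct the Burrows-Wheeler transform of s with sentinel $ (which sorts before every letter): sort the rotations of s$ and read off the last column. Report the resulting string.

aabbaaaa$babaabbbaababa

rank  rotation                 last
    0  $aabbaabbbbaaaaaababbaa  a
    1  a$aabbaabbbbaaaaaababba  a
    2  aa$aabbaabbbbaaaaaababb  b
    3  aaaaaababbaa$aabbaabbbb  b
    4  aaaaababbaa$aabbaabbbba  a
    5  aaaababbaa$aabbaabbbbaa  a
    6  aaababbaa$aabbaabbbbaaa  a
    7  aababbaa$aabbaabbbbaaaa  a
    8  aabbaabbbbaaaaaababbaa$  $
    9  aabbbbaaaaaababbaa$aabb  b
   10  ababbaa$aabbaabbbbaaaaa  a
   11  abbaa$aabbaabbbbaaaaaab  b
   12  abbaabbbbaaaaaababbaa$a  a
   13  abbbbaaaaaababbaa$aabba  a
   14  baa$aabbaabbbbaaaaaabab  b
   15  baaaaaababbaa$aabbaabbb  b
   16  baabbbbaaaaaababbaa$aab  b
   17  babbaa$aabbaabbbbaaaaaa  a
   18  bbaa$aabbaabbbbaaaaaaba  a
   19  bbaaaaaababbaa$aabbaabb  b
   20  bbaabbbbaaaaaababbaa$aa  a
   21  bbbaaaaaababbaa$aabbaab  b
   22  bbbbaaaaaababbaa$aabbaa  a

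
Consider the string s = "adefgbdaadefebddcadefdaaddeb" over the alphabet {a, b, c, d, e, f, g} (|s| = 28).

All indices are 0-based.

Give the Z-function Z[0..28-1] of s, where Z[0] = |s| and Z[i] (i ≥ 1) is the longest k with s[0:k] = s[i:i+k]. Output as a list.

Z[0]=28
i=1: outside box; Z[1]=0
i=2: outside box; Z[2]=0
i=3: outside box; Z[3]=0
i=4: outside box; Z[4]=0
i=5: outside box; Z[5]=0
i=6: outside box; Z[6]=0
i=7: outside box; Z[7]=1 extend→box=[7,8)
i=8: outside box; Z[8]=4 extend→box=[8,12)
i=9: min(r-i=3, Z[1]=0)=0; Z[9]=0
i=10: min(r-i=2, Z[2]=0)=0; Z[10]=0
i=11: min(r-i=1, Z[3]=0)=0; Z[11]=0
i=12: outside box; Z[12]=0
i=13: outside box; Z[13]=0
i=14: outside box; Z[14]=0
i=15: outside box; Z[15]=0
i=16: outside box; Z[16]=0
i=17: outside box; Z[17]=4 extend→box=[17,21)
i=18: min(r-i=3, Z[1]=0)=0; Z[18]=0
i=19: min(r-i=2, Z[2]=0)=0; Z[19]=0
i=20: min(r-i=1, Z[3]=0)=0; Z[20]=0
i=21: outside box; Z[21]=0
i=22: outside box; Z[22]=1 extend→box=[22,23)
i=23: outside box; Z[23]=2 extend→box=[23,25)
i=24: min(r-i=1, Z[1]=0)=0; Z[24]=0
i=25: outside box; Z[25]=0
i=26: outside box; Z[26]=0
i=27: outside box; Z[27]=0

[28, 0, 0, 0, 0, 0, 0, 1, 4, 0, 0, 0, 0, 0, 0, 0, 0, 4, 0, 0, 0, 0, 1, 2, 0, 0, 0, 0]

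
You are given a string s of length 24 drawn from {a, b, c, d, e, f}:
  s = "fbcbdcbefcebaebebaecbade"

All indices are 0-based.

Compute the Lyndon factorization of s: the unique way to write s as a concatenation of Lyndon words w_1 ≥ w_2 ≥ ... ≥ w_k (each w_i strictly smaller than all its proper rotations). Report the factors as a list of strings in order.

["f", "bcbdcbefce", "b", "aebebaecb", "ade"]

emit factor 1: 'f' (i=0, period=1)
emit factor 2: 'bcbdcbefce' (i=1, period=10)
emit factor 3: 'b' (i=11, period=1)
emit factor 4: 'aebebaecb' (i=12, period=9)
emit factor 5: 'ade' (i=21, period=3)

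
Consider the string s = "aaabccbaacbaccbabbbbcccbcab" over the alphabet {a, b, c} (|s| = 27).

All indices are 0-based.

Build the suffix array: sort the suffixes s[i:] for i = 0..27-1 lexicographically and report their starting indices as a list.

rank | idx | suffix
   0 |   0 | aaabccbaacbaccbabbbbcccbcab
   1 |   1 | aabccbaacbaccbabbbbcccbcab
   2 |   7 | aacbaccbabbbbcccbcab
   3 |  25 | ab
   4 |  15 | abbbbcccbcab
   5 |   2 | abccbaacbaccbabbbbcccbcab
   6 |   8 | acbaccbabbbbcccbcab
   7 |  11 | accbabbbbcccbcab
   8 |  26 | b
   9 |   6 | baacbaccbabbbbcccbcab
  10 |  14 | babbbbcccbcab
  11 |  10 | baccbabbbbcccbcab
  12 |  16 | bbbbcccbcab
  13 |  17 | bbbcccbcab
  14 |  18 | bbcccbcab
  15 |  23 | bcab
  16 |   3 | bccbaacbaccbabbbbcccbcab
  17 |  19 | bcccbcab
  18 |  24 | cab
  19 |   5 | cbaacbaccbabbbbcccbcab
  20 |  13 | cbabbbbcccbcab
  21 |   9 | cbaccbabbbbcccbcab
  22 |  22 | cbcab
  23 |   4 | ccbaacbaccbabbbbcccbcab
  24 |  12 | ccbabbbbcccbcab
  25 |  21 | ccbcab
  26 |  20 | cccbcab

[0, 1, 7, 25, 15, 2, 8, 11, 26, 6, 14, 10, 16, 17, 18, 23, 3, 19, 24, 5, 13, 9, 22, 4, 12, 21, 20]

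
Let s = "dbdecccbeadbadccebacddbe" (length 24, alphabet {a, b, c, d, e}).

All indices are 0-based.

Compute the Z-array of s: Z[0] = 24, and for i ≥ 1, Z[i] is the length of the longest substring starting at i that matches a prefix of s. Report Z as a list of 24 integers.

Z[0]=24
i=1: i≥r, start 0; Z[1]=0
i=2: i≥r, start 0; Z[2]=1 grow→box=[2,3)
i=3: i≥r, start 0; Z[3]=0
i=4: i≥r, start 0; Z[4]=0
i=5: i≥r, start 0; Z[5]=0
i=6: i≥r, start 0; Z[6]=0
i=7: i≥r, start 0; Z[7]=0
i=8: i≥r, start 0; Z[8]=0
i=9: i≥r, start 0; Z[9]=0
i=10: i≥r, start 0; Z[10]=2 grow→box=[10,12)
i=11: min(r-i=1, Z[1]=0)=0; Z[11]=0
i=12: i≥r, start 0; Z[12]=0
i=13: i≥r, start 0; Z[13]=1 grow→box=[13,14)
i=14: i≥r, start 0; Z[14]=0
i=15: i≥r, start 0; Z[15]=0
i=16: i≥r, start 0; Z[16]=0
i=17: i≥r, start 0; Z[17]=0
i=18: i≥r, start 0; Z[18]=0
i=19: i≥r, start 0; Z[19]=0
i=20: i≥r, start 0; Z[20]=1 grow→box=[20,21)
i=21: i≥r, start 0; Z[21]=2 grow→box=[21,23)
i=22: min(r-i=1, Z[1]=0)=0; Z[22]=0
i=23: i≥r, start 0; Z[23]=0

[24, 0, 1, 0, 0, 0, 0, 0, 0, 0, 2, 0, 0, 1, 0, 0, 0, 0, 0, 0, 1, 2, 0, 0]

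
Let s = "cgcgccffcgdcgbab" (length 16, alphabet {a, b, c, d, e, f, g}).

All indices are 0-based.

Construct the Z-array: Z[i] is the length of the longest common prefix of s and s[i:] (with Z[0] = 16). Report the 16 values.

[16, 0, 3, 0, 1, 1, 0, 0, 2, 0, 0, 2, 0, 0, 0, 0]

Z[0]=16
i=1: i≥r, start 0; Z[1]=0
i=2: i≥r, start 0; Z[2]=3 scan→box=[2,5)
i=3: min(r-i=2, Z[1]=0)=0; Z[3]=0
i=4: min(r-i=1, Z[2]=3)=1; Z[4]=1
i=5: i≥r, start 0; Z[5]=1 scan→box=[5,6)
i=6: i≥r, start 0; Z[6]=0
i=7: i≥r, start 0; Z[7]=0
i=8: i≥r, start 0; Z[8]=2 scan→box=[8,10)
i=9: min(r-i=1, Z[1]=0)=0; Z[9]=0
i=10: i≥r, start 0; Z[10]=0
i=11: i≥r, start 0; Z[11]=2 scan→box=[11,13)
i=12: min(r-i=1, Z[1]=0)=0; Z[12]=0
i=13: i≥r, start 0; Z[13]=0
i=14: i≥r, start 0; Z[14]=0
i=15: i≥r, start 0; Z[15]=0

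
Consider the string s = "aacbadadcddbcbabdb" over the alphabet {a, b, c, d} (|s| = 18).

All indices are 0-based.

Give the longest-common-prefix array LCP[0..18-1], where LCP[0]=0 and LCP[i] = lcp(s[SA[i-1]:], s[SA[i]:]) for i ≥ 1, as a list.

rank→(start, suffix):
  0 → (0, 'aacbadadcddbcbabdb')
  1 → (14, 'abdb')
  2 → (1, 'acbadadcddbcbabdb')
  3 → (4, 'adadcddbcbabdb')
  4 → (6, 'adcddbcbabdb')
  5 → (17, 'b')
  6 → (13, 'babdb')
  7 → (3, 'badadcddbcbabdb')
  8 → (11, 'bcbabdb')
  9 → (15, 'bdb')
  10 → (12, 'cbabdb')
  11 → (2, 'cbadadcddbcbabdb')
  12 → (8, 'cddbcbabdb')
  13 → (5, 'dadcddbcbabdb')
  14 → (16, 'db')
  15 → (10, 'dbcbabdb')
  16 → (7, 'dcddbcbabdb')
  17 → (9, 'ddbcbabdb')

SA = [0, 14, 1, 4, 6, 17, 13, 3, 11, 15, 12, 2, 8, 5, 16, 10, 7, 9]
i: (SA[i-1],SA[i]) lcp shared
  1: (0,14) 1 'a'
  2: (14,1) 1 'a'
  3: (1,4) 1 'a'
  4: (4,6) 2 'ad'
  5: (6,17) 0 ''
  6: (17,13) 1 'b'
  7: (13,3) 2 'ba'
  8: (3,11) 1 'b'
  9: (11,15) 1 'b'
  10: (15,12) 0 ''
  11: (12,2) 3 'cba'
  12: (2,8) 1 'c'
  13: (8,5) 0 ''
  14: (5,16) 1 'd'
  15: (16,10) 2 'db'
  16: (10,7) 1 'd'
  17: (7,9) 1 'd'

[0, 1, 1, 1, 2, 0, 1, 2, 1, 1, 0, 3, 1, 0, 1, 2, 1, 1]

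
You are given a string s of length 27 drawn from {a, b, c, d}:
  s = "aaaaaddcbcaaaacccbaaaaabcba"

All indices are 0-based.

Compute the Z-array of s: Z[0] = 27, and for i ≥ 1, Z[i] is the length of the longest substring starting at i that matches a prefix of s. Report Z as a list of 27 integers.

Z[0]=27
i=1: outside box; Z[1]=4 scan→box=[1,5)
i=2: min(r-i=3, Z[1]=4)=3; Z[2]=3
i=3: min(r-i=2, Z[2]=3)=2; Z[3]=2
i=4: min(r-i=1, Z[3]=2)=1; Z[4]=1
i=5: outside box; Z[5]=0
i=6: outside box; Z[6]=0
i=7: outside box; Z[7]=0
i=8: outside box; Z[8]=0
i=9: outside box; Z[9]=0
i=10: outside box; Z[10]=4 scan→box=[10,14)
i=11: min(r-i=3, Z[1]=4)=3; Z[11]=3
i=12: min(r-i=2, Z[2]=3)=2; Z[12]=2
i=13: min(r-i=1, Z[3]=2)=1; Z[13]=1
i=14: outside box; Z[14]=0
i=15: outside box; Z[15]=0
i=16: outside box; Z[16]=0
i=17: outside box; Z[17]=0
i=18: outside box; Z[18]=5 scan→box=[18,23)
i=19: min(r-i=4, Z[1]=4)=4; Z[19]=4
i=20: min(r-i=3, Z[2]=3)=3; Z[20]=3
i=21: min(r-i=2, Z[3]=2)=2; Z[21]=2
i=22: min(r-i=1, Z[4]=1)=1; Z[22]=1
i=23: outside box; Z[23]=0
i=24: outside box; Z[24]=0
i=25: outside box; Z[25]=0
i=26: outside box; Z[26]=1 scan→box=[26,27)

[27, 4, 3, 2, 1, 0, 0, 0, 0, 0, 4, 3, 2, 1, 0, 0, 0, 0, 5, 4, 3, 2, 1, 0, 0, 0, 1]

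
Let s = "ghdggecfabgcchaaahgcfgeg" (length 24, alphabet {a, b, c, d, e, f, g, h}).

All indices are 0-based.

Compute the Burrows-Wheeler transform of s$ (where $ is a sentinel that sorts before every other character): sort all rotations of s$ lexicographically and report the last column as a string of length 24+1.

rank  rotation                   last
    0  $ghdggecfabgcchaaahgcfgeg  g
    1  aaahgcfgeg$ghdggecfabgcch  h
    2  aahgcfgeg$ghdggecfabgccha  a
    3  abgcchaaahgcfgeg$ghdggecf  f
    4  ahgcfgeg$ghdggecfabgcchaa  a
    5  bgcchaaahgcfgeg$ghdggecfa  a
    6  cchaaahgcfgeg$ghdggecfabg  g
    7  cfabgcchaaahgcfgeg$ghdgge  e
    8  cfgeg$ghdggecfabgcchaaahg  g
    9  chaaahgcfgeg$ghdggecfabgc  c
   10  dggecfabgcchaaahgcfgeg$gh  h
   11  ecfabgcchaaahgcfgeg$ghdgg  g
   12  eg$ghdggecfabgcchaaahgcfg  g
   13  fabgcchaaahgcfgeg$ghdggec  c
   14  fgeg$ghdggecfabgcchaaahgc  c
   15  g$ghdggecfabgcchaaahgcfge  e
   16  gcchaaahgcfgeg$ghdggecfab  b
   17  gcfgeg$ghdggecfabgcchaaah  h
   18  gecfabgcchaaahgcfgeg$ghdg  g
   19  geg$ghdggecfabgcchaaahgcf  f
   20  ggecfabgcchaaahgcfgeg$ghd  d
   21  ghdggecfabgcchaaahgcfgeg$  $
   22  haaahgcfgeg$ghdggecfabgcc  c
   23  hdggecfabgcchaaahgcfgeg$g  g
   24  hgcfgeg$ghdggecfabgcchaaa  a

ghafaagegchggccebhgfd$cga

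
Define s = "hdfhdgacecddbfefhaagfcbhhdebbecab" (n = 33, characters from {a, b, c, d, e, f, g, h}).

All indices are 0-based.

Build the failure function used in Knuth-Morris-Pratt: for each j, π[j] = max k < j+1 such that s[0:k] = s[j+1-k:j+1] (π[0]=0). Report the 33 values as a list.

π[0] = 0
j=1 s[j]='d': π[1]=0 (border '')
j=2 s[j]='f': π[2]=0 (border '')
j=3 s[j]='h': π[3]=1 (border 'h')
j=4 s[j]='d': π[4]=2 (border 'hd')
j=5 s[j]='g': k: 2→0; π[5]=0 (border '')
j=6 s[j]='a': π[6]=0 (border '')
j=7 s[j]='c': π[7]=0 (border '')
j=8 s[j]='e': π[8]=0 (border '')
j=9 s[j]='c': π[9]=0 (border '')
j=10 s[j]='d': π[10]=0 (border '')
j=11 s[j]='d': π[11]=0 (border '')
j=12 s[j]='b': π[12]=0 (border '')
j=13 s[j]='f': π[13]=0 (border '')
j=14 s[j]='e': π[14]=0 (border '')
j=15 s[j]='f': π[15]=0 (border '')
j=16 s[j]='h': π[16]=1 (border 'h')
j=17 s[j]='a': k: 1→0; π[17]=0 (border '')
j=18 s[j]='a': π[18]=0 (border '')
j=19 s[j]='g': π[19]=0 (border '')
j=20 s[j]='f': π[20]=0 (border '')
j=21 s[j]='c': π[21]=0 (border '')
j=22 s[j]='b': π[22]=0 (border '')
j=23 s[j]='h': π[23]=1 (border 'h')
j=24 s[j]='h': k: 1→0; π[24]=1 (border 'h')
j=25 s[j]='d': π[25]=2 (border 'hd')
j=26 s[j]='e': k: 2→0; π[26]=0 (border '')
j=27 s[j]='b': π[27]=0 (border '')
j=28 s[j]='b': π[28]=0 (border '')
j=29 s[j]='e': π[29]=0 (border '')
j=30 s[j]='c': π[30]=0 (border '')
j=31 s[j]='a': π[31]=0 (border '')
j=32 s[j]='b': π[32]=0 (border '')

[0, 0, 0, 1, 2, 0, 0, 0, 0, 0, 0, 0, 0, 0, 0, 0, 1, 0, 0, 0, 0, 0, 0, 1, 1, 2, 0, 0, 0, 0, 0, 0, 0]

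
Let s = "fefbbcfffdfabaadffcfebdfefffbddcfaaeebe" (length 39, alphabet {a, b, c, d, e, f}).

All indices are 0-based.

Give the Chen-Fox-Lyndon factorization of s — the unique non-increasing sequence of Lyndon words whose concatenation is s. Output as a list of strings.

["f", "ef", "bbcfffdf", "ab", "aadffcfebdfefffbddcfaaeebe"]

emit factor 1: 'f' (i=0, period=1)
emit factor 2: 'ef' (i=1, period=2)
emit factor 3: 'bbcfffdf' (i=3, period=8)
emit factor 4: 'ab' (i=11, period=2)
emit factor 5: 'aadffcfebdfefffbddcfaaeebe' (i=13, period=26)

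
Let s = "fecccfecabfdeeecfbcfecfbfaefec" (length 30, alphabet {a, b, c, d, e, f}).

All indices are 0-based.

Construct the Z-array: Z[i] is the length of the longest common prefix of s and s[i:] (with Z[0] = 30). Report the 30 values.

Z[0]=30
i=1: outside box; Z[1]=0
i=2: outside box; Z[2]=0
i=3: outside box; Z[3]=0
i=4: outside box; Z[4]=0
i=5: outside box; Z[5]=3 grow→box=[5,8)
i=6: min(r-i=2, Z[1]=0)=0; Z[6]=0
i=7: min(r-i=1, Z[2]=0)=0; Z[7]=0
i=8: outside box; Z[8]=0
i=9: outside box; Z[9]=0
i=10: outside box; Z[10]=1 grow→box=[10,11)
i=11: outside box; Z[11]=0
i=12: outside box; Z[12]=0
i=13: outside box; Z[13]=0
i=14: outside box; Z[14]=0
i=15: outside box; Z[15]=0
i=16: outside box; Z[16]=1 grow→box=[16,17)
i=17: outside box; Z[17]=0
i=18: outside box; Z[18]=0
i=19: outside box; Z[19]=3 grow→box=[19,22)
i=20: min(r-i=2, Z[1]=0)=0; Z[20]=0
i=21: min(r-i=1, Z[2]=0)=0; Z[21]=0
i=22: outside box; Z[22]=1 grow→box=[22,23)
i=23: outside box; Z[23]=0
i=24: outside box; Z[24]=1 grow→box=[24,25)
i=25: outside box; Z[25]=0
i=26: outside box; Z[26]=0
i=27: outside box; Z[27]=3 grow→box=[27,30)
i=28: min(r-i=2, Z[1]=0)=0; Z[28]=0
i=29: min(r-i=1, Z[2]=0)=0; Z[29]=0

[30, 0, 0, 0, 0, 3, 0, 0, 0, 0, 1, 0, 0, 0, 0, 0, 1, 0, 0, 3, 0, 0, 1, 0, 1, 0, 0, 3, 0, 0]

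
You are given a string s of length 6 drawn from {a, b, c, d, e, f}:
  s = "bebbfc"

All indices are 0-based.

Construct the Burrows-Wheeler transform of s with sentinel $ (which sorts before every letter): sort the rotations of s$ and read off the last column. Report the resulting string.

rank  rotation last
    0  $bebbfc  c
    1  bbfc$be  e
    2  bebbfc$  $
    3  bfc$beb  b
    4  c$bebbf  f
    5  ebbfc$b  b
    6  fc$bebb  b

ce$bfbb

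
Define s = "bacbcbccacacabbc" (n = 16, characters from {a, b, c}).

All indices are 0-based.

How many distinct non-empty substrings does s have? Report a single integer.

rank→(start, suffix):
  0 → (12, 'abbc')
  1 → (10, 'acabbc')
  2 → (8, 'acacabbc')
  3 → (1, 'acbcbccacacabbc')
  4 → (0, 'bacbcbccacacabbc')
  5 → (13, 'bbc')
  6 → (14, 'bc')
  7 → (3, 'bcbccacacabbc')
  8 → (5, 'bccacacabbc')
  9 → (15, 'c')
  10 → (11, 'cabbc')
  11 → (9, 'cacabbc')
  12 → (7, 'cacacabbc')
  13 → (2, 'cbcbccacacabbc')
  14 → (4, 'cbccacacabbc')
  15 → (6, 'ccacacabbc')

SA = [12, 10, 8, 1, 0, 13, 14, 3, 5, 15, 11, 9, 7, 2, 4, 6]
[i] adj suffixes → lcp
  [1] 12/10 → 1 ('a')
  [2] 10/8 → 3 ('aca')
  [3] 8/1 → 2 ('ac')
  [4] 1/0 → 0 ('')
  [5] 0/13 → 1 ('b')
  [6] 13/14 → 1 ('b')
  [7] 14/3 → 2 ('bc')
  [8] 3/5 → 2 ('bc')
  [9] 5/15 → 0 ('')
  [10] 15/11 → 1 ('c')
  [11] 11/9 → 2 ('ca')
  [12] 9/7 → 4 ('caca')
  [13] 7/2 → 1 ('c')
  [14] 2/4 → 3 ('cbc')
  [15] 4/6 → 1 ('c')

n(n+1)/2 = 16·17/2 = 136
Σ LCP = 0 + 1 + 3 + 2 + 0 + 1 + 1 + 2 + 2 + 0 + 1 + 2 + 4 + 1 + 3 + 1 = 24
distinct = 136 − 24 = 112

112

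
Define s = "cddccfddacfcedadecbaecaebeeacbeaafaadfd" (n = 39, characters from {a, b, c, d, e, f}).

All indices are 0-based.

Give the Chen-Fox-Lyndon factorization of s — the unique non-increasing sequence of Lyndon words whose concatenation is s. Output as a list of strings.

emit factor 1: 'cdd' (i=0, period=3)
emit factor 2: 'ccfdd' (i=3, period=5)
emit factor 3: 'acfcedadecbaecaebee' (i=8, period=19)
emit factor 4: 'acbe' (i=27, period=4)
emit factor 5: 'aaf' (i=31, period=3)
emit factor 6: 'aadfd' (i=34, period=5)

["cdd", "ccfdd", "acfcedadecbaecaebee", "acbe", "aaf", "aadfd"]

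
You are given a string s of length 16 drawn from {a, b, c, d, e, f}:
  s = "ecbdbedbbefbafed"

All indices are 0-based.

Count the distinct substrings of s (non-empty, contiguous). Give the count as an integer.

sorted suffixes:
  #0 SA[0]=12  'afed'
  #1 SA[1]=11  'bafed'
  #2 SA[2]=7  'bbefbafed'
  #3 SA[3]=2  'bdbedbbefbafed'
  #4 SA[4]=4  'bedbbefbafed'
  #5 SA[5]=8  'befbafed'
  #6 SA[6]=1  'cbdbedbbefbafed'
  #7 SA[7]=15  'd'
  #8 SA[8]=6  'dbbefbafed'
  #9 SA[9]=3  'dbedbbefbafed'
  #10 SA[10]=0  'ecbdbedbbefbafed'
  #11 SA[11]=14  'ed'
  #12 SA[12]=5  'edbbefbafed'
  #13 SA[13]=9  'efbafed'
  #14 SA[14]=10  'fbafed'
  #15 SA[15]=13  'fed'

SA = [12, 11, 7, 2, 4, 8, 1, 15, 6, 3, 0, 14, 5, 9, 10, 13]
i: (SA[i-1],SA[i]) lcp shared
  1: (12,11) 0 ''
  2: (11,7) 1 'b'
  3: (7,2) 1 'b'
  4: (2,4) 1 'b'
  5: (4,8) 2 'be'
  6: (8,1) 0 ''
  7: (1,15) 0 ''
  8: (15,6) 1 'd'
  9: (6,3) 2 'db'
  10: (3,0) 0 ''
  11: (0,14) 1 'e'
  12: (14,5) 2 'ed'
  13: (5,9) 1 'e'
  14: (9,10) 0 ''
  15: (10,13) 1 'f'

n(n+1)/2 = 16·17/2 = 136
Σ LCP = 0 + 0 + 1 + 1 + 1 + 2 + 0 + 0 + 1 + 2 + 0 + 1 + 2 + 1 + 0 + 1 = 13
distinct = 136 − 13 = 123

123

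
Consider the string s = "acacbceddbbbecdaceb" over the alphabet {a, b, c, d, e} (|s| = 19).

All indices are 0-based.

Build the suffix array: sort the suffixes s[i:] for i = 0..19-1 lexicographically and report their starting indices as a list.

[0, 2, 15, 18, 9, 10, 4, 11, 1, 3, 13, 16, 5, 14, 8, 7, 17, 12, 6]

rank→(start, suffix):
  0 → (0, 'acacbceddbbbecdaceb')
  1 → (2, 'acbceddbbbecdaceb')
  2 → (15, 'aceb')
  3 → (18, 'b')
  4 → (9, 'bbbecdaceb')
  5 → (10, 'bbecdaceb')
  6 → (4, 'bceddbbbecdaceb')
  7 → (11, 'becdaceb')
  8 → (1, 'cacbceddbbbecdaceb')
  9 → (3, 'cbceddbbbecdaceb')
  10 → (13, 'cdaceb')
  11 → (16, 'ceb')
  12 → (5, 'ceddbbbecdaceb')
  13 → (14, 'daceb')
  14 → (8, 'dbbbecdaceb')
  15 → (7, 'ddbbbecdaceb')
  16 → (17, 'eb')
  17 → (12, 'ecdaceb')
  18 → (6, 'eddbbbecdaceb')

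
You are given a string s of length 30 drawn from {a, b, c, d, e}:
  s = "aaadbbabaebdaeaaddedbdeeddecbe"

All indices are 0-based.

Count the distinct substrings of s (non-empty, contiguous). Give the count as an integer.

427

rank | idx | suffix
   0 |   0 | aaadbbabaebdaeaaddedbdeeddecbe
   1 |   1 | aadbbabaebdaeaaddedbdeeddecbe
   2 |  14 | aaddedbdeeddecbe
   3 |   6 | abaebdaeaaddedbdeeddecbe
   4 |   2 | adbbabaebdaeaaddedbdeeddecbe
   5 |  15 | addedbdeeddecbe
   6 |  12 | aeaaddedbdeeddecbe
   7 |   8 | aebdaeaaddedbdeeddecbe
   8 |   5 | babaebdaeaaddedbdeeddecbe
   9 |   7 | baebdaeaaddedbdeeddecbe
  10 |   4 | bbabaebdaeaaddedbdeeddecbe
  11 |  10 | bdaeaaddedbdeeddecbe
  12 |  20 | bdeeddecbe
  13 |  28 | be
  14 |  27 | cbe
  15 |  11 | daeaaddedbdeeddecbe
  16 |   3 | dbbabaebdaeaaddedbdeeddecbe
  17 |  19 | dbdeeddecbe
  18 |  24 | ddecbe
  19 |  16 | ddedbdeeddecbe
  20 |  25 | decbe
  21 |  17 | dedbdeeddecbe
  22 |  21 | deeddecbe
  23 |  29 | e
  24 |  13 | eaaddedbdeeddecbe
  25 |   9 | ebdaeaaddedbdeeddecbe
  26 |  26 | ecbe
  27 |  18 | edbdeeddecbe
  28 |  23 | eddecbe
  29 |  22 | eeddecbe

SA = [0, 1, 14, 6, 2, 15, 12, 8, 5, 7, 4, 10, 20, 28, 27, 11, 3, 19, 24, 16, 25, 17, 21, 29, 13, 9, 26, 18, 23, 22]
[i] adj suffixes → lcp
  [1] 0/1 → 2 ('aa')
  [2] 1/14 → 3 ('aad')
  [3] 14/6 → 1 ('a')
  [4] 6/2 → 1 ('a')
  [5] 2/15 → 2 ('ad')
  [6] 15/12 → 1 ('a')
  [7] 12/8 → 2 ('ae')
  [8] 8/5 → 0 ('')
  [9] 5/7 → 2 ('ba')
  [10] 7/4 → 1 ('b')
  [11] 4/10 → 1 ('b')
  [12] 10/20 → 2 ('bd')
  [13] 20/28 → 1 ('b')
  [14] 28/27 → 0 ('')
  [15] 27/11 → 0 ('')
  [16] 11/3 → 1 ('d')
  [17] 3/19 → 2 ('db')
  [18] 19/24 → 1 ('d')
  [19] 24/16 → 3 ('dde')
  [20] 16/25 → 1 ('d')
  [21] 25/17 → 2 ('de')
  [22] 17/21 → 2 ('de')
  [23] 21/29 → 0 ('')
  [24] 29/13 → 1 ('e')
  [25] 13/9 → 1 ('e')
  [26] 9/26 → 1 ('e')
  [27] 26/18 → 1 ('e')
  [28] 18/23 → 2 ('ed')
  [29] 23/22 → 1 ('e')

n(n+1)/2 = 30·31/2 = 465
Σ LCP = 0 + 2 + 3 + 1 + 1 + 2 + 1 + 2 + 0 + 2 + 1 + 1 + 2 + 1 + 0 + 0 + 1 + 2 + 1 + 3 + 1 + 2 + 2 + 0 + 1 + 1 + 1 + 1 + 2 + 1 = 38
distinct = 465 − 38 = 427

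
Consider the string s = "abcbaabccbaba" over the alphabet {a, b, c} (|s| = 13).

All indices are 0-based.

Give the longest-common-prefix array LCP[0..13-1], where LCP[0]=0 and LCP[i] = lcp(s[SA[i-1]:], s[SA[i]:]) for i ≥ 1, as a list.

sorted suffixes:
  #0 SA[0]=12  'a'
  #1 SA[1]=4  'aabccbaba'
  #2 SA[2]=10  'aba'
  #3 SA[3]=0  'abcbaabccbaba'
  #4 SA[4]=5  'abccbaba'
  #5 SA[5]=11  'ba'
  #6 SA[6]=3  'baabccbaba'
  #7 SA[7]=9  'baba'
  #8 SA[8]=1  'bcbaabccbaba'
  #9 SA[9]=6  'bccbaba'
  #10 SA[10]=2  'cbaabccbaba'
  #11 SA[11]=8  'cbaba'
  #12 SA[12]=7  'ccbaba'

SA = [12, 4, 10, 0, 5, 11, 3, 9, 1, 6, 2, 8, 7]
rank  pair      lcp
   1  s[12:],s[4:]  1  'a'
   2  s[4:],s[10:]  1  'a'
   3  s[10:],s[0:]  2  'ab'
   4  s[0:],s[5:]  3  'abc'
   5  s[5:],s[11:]  0  ''
   6  s[11:],s[3:]  2  'ba'
   7  s[3:],s[9:]  2  'ba'
   8  s[9:],s[1:]  1  'b'
   9  s[1:],s[6:]  2  'bc'
  10  s[6:],s[2:]  0  ''
  11  s[2:],s[8:]  3  'cba'
  12  s[8:],s[7:]  1  'c'

[0, 1, 1, 2, 3, 0, 2, 2, 1, 2, 0, 3, 1]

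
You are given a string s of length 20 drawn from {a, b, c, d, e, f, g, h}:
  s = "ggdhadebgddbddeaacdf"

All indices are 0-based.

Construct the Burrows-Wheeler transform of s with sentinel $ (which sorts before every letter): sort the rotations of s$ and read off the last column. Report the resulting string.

feahdeadgbdacgdddbg$d

rank  rotation               last
    0  $ggdhadebgddbddeaacdf  f
    1  aacdf$ggdhadebgddbdde  e
    2  acdf$ggdhadebgddbddea  a
    3  adebgddbddeaacdf$ggdh  h
    4  bddeaacdf$ggdhadebgdd  d
    5  bgddbddeaacdf$ggdhade  e
    6  cdf$ggdhadebgddbddeaa  a
    7  dbddeaacdf$ggdhadebgd  d
    8  ddbddeaacdf$ggdhadebg  g
    9  ddeaacdf$ggdhadebgddb  b
   10  deaacdf$ggdhadebgddbd  d
   11  debgddbddeaacdf$ggdha  a
   12  df$ggdhadebgddbddeaac  c
   13  dhadebgddbddeaacdf$gg  g
   14  eaacdf$ggdhadebgddbdd  d
   15  ebgddbddeaacdf$ggdhad  d
   16  f$ggdhadebgddbddeaacd  d
   17  gddbddeaacdf$ggdhadeb  b
   18  gdhadebgddbddeaacdf$g  g
   19  ggdhadebgddbddeaacdf$  $
   20  hadebgddbddeaacdf$ggd  d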